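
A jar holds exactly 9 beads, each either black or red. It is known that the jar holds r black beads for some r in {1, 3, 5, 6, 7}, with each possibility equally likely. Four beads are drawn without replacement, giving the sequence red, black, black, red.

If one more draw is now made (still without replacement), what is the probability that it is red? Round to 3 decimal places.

Under each hypothesis, the probability of the observed sequence is: P(data | r = 1) = (8/9)(1/8)(0/7) = 0; P(data | r = 3) = (6/9)(3/8)(2/7)(5/6) = 5/84; P(data | r = 5) = (4/9)(5/8)(4/7)(3/6) = 5/63; P(data | r = 6) = (3/9)(6/8)(5/7)(2/6) = 5/84; P(data | r = 7) = (2/9)(7/8)(6/7)(1/6) = 1/36.
Weighting by the prior gives 1/5 · 0 = 0, 1/5 · 5/84 = 1/84, 1/5 · 5/63 = 1/63, 1/5 · 5/84 = 1/84, 1/5 · 1/36 = 1/180; these sum to 19/420.
Dividing through by the total gives posterior P(r = 1 | data) = 0, P(r = 3 | data) = 5/19, P(r = 5 | data) = 20/57, P(r = 6 | data) = 5/19, P(r = 7 | data) = 7/57.
Averaging over the posterior, P(red next | data) = (4/5)(5/19) + (2/5)(20/57) + (1/5)(5/19) + (0)(7/57) = 23/57.

0.404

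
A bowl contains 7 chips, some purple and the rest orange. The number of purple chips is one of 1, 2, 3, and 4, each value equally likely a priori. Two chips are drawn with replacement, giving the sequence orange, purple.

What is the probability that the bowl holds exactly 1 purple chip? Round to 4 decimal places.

Compute the likelihood of the observed sequence for each case: P(data | r = 1) = (6/7)(1/7) = 6/49; P(data | r = 2) = (5/7)(2/7) = 10/49; P(data | r = 3) = (4/7)(3/7) = 12/49; P(data | r = 4) = (3/7)(4/7) = 12/49.
Multiplying each by its prior: 1/4 · 6/49 = 3/98, 1/4 · 10/49 = 5/98, 1/4 · 12/49 = 3/49, 1/4 · 12/49 = 3/49; these sum to 10/49.
Hence P(r = 1 | data) = (3/98) / (10/49) = 3/20.

0.1500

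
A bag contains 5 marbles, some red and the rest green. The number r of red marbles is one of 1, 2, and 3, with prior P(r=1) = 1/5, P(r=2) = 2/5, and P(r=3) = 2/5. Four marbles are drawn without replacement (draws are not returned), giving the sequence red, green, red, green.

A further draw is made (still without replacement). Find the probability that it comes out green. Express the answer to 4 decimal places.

Under each hypothesis, the probability of the observed sequence is: P(data | r = 1) = (1/5)(4/4)(0/3) = 0; P(data | r = 2) = (2/5)(3/4)(1/3)(2/2) = 1/10; P(data | r = 3) = (3/5)(2/4)(2/3)(1/2) = 1/10.
Weighting by the prior gives 1/5 · 0 = 0, 2/5 · 1/10 = 1/25, 2/5 · 1/10 = 1/25; with total 2/25.
Normalising, the posterior is P(r = 1 | data) = 0, P(r = 2 | data) = 1/2, P(r = 3 | data) = 1/2.
The predictive probability is P(green next | data) = (1)(1/2) + (0)(1/2) = 1/2.

0.5000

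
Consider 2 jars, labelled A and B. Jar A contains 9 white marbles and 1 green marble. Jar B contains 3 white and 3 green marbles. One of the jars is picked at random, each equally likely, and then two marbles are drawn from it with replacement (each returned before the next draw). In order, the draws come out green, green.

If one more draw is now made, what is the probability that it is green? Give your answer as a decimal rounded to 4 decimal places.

Compute the likelihood of the observed sequence for each case: P(data | jar A) = (1/10)(1/10) = 1/100; P(data | jar B) = (3/6)(3/6) = 1/4.
Multiplying each by its prior: 1/2 · 1/100 = 1/200, 1/2 · 1/4 = 1/8; with total 13/100.
The posterior is then P(jar A | data) = 1/26, P(jar B | data) = 25/26.
So P(green next | data) = Σ P(green next | H) P(H | data) = (1/10)(1/26) + (1/2)(25/26) = 63/130.

0.4846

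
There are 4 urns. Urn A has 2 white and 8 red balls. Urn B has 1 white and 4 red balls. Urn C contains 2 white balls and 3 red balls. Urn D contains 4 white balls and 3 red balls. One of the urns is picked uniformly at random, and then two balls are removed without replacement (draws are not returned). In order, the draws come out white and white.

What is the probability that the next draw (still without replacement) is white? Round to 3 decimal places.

0.280

Compute the likelihood of the observed sequence for each case: P(data | urn A) = (2/10)(1/9) = 0.022222; P(data | urn B) = (1/5)(0/4) = 0; P(data | urn C) = (2/5)(1/4) = 0.1; P(data | urn D) = (4/7)(3/6) = 0.28571.
The prior-weighted likelihoods are 1/4 · 0.022222 = 0.0055556, 1/4 · 0 = 0, 1/4 · 0.1 = 0.025, 1/4 · 0.28571 = 0.071429; these sum to 0.10198.
The posterior is then P(urn A | data) = 0.054475, P(urn B | data) = 0, P(urn C | data) = 0.24514, P(urn D | data) = 0.70039.
So P(white next | data) = Σ P(white next | H) P(H | data) = (0)(0.054475) + (0)(0.24514) + (2/5)(0.70039) = 0.28016.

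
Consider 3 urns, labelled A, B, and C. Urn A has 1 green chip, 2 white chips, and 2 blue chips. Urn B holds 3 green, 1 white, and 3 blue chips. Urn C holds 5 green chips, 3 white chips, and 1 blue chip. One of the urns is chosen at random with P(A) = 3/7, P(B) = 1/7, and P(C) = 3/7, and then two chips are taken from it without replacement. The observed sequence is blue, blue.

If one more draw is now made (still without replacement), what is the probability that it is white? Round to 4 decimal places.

0.5161

For each hypothesis, P(data | H) works out to: P(data | urn A) = (2/5)(1/4) = 1/10; P(data | urn B) = (3/7)(2/6) = 1/7; P(data | urn C) = (1/9)(0/8) = 0.
Multiplying each by its prior: 3/7 · 1/10 = 3/70, 1/7 · 1/7 = 1/49, 3/7 · 0 = 0; with total 31/490.
Normalising, the posterior is P(urn A | data) = 21/31, P(urn B | data) = 10/31, P(urn C | data) = 0.
So P(white next | data) = Σ P(white next | H) P(H | data) = (2/3)(21/31) + (1/5)(10/31) = 16/31.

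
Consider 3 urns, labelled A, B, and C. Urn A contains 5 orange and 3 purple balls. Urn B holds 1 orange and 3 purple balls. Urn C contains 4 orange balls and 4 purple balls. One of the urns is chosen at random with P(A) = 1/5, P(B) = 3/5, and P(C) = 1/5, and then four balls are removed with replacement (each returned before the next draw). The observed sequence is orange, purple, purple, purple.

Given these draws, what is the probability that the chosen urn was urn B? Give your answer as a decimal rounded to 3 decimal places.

0.768

For each hypothesis, P(data | H) works out to: P(data | urn A) = (5/8)(3/8)(3/8)(3/8) = 0.032959; P(data | urn B) = (1/4)(3/4)(3/4)(3/4) = 0.10547; P(data | urn C) = (4/8)(4/8)(4/8)(4/8) = 0.0625.
Weighting by the prior gives 1/5 · 0.032959 = 0.0065918, 3/5 · 0.10547 = 0.063281, 1/5 · 0.0625 = 0.0125; these sum to 0.082373.
So P(urn B | data) = (0.063281) / (0.082373) = 0.76823.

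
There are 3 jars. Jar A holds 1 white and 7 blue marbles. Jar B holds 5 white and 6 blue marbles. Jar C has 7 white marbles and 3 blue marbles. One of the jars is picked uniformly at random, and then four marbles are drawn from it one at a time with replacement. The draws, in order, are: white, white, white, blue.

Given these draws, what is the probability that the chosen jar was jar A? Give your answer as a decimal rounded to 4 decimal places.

0.0110

The likelihood of the observed sequence under each hypothesis: P(data | jar A) = (1/8)(1/8)(1/8)(7/8) = 0.001709; P(data | jar B) = (5/11)(5/11)(5/11)(6/11) = 0.051226; P(data | jar C) = (7/10)(7/10)(7/10)(3/10) = 0.1029.
Multiplying each by its prior: 1/3 · 0.001709 = 0.00056966, 1/3 · 0.051226 = 0.017075, 1/3 · 0.1029 = 0.0343; summing to 0.051945.
By Bayes' rule, P(jar A | data) = (0.00056966) / (0.051945) = 0.010967.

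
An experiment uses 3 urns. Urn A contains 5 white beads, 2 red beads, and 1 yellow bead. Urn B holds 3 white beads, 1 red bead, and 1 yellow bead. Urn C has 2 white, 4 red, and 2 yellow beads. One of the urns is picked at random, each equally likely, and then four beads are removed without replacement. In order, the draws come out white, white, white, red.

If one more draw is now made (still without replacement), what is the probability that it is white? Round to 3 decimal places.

The likelihood of the observed sequence under each hypothesis: P(data | urn A) = (5/8)(4/7)(3/6)(2/5) = 1/14; P(data | urn B) = (3/5)(2/4)(1/3)(1/2) = 1/20; P(data | urn C) = (2/8)(1/7)(0/6) = 0.
The prior-weighted likelihoods are 1/3 · 1/14 = 1/42, 1/3 · 1/20 = 1/60, 1/3 · 0 = 0; with total 17/420.
The posterior is then P(urn A | data) = 10/17, P(urn B | data) = 7/17, P(urn C | data) = 0.
So P(white next | data) = Σ P(white next | H) P(H | data) = (1/2)(10/17) + (0)(7/17) = 5/17.

0.294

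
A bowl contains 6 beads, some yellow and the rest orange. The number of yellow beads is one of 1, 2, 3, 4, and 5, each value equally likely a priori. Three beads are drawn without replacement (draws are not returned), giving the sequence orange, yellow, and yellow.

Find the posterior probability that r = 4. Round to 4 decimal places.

0.3429

Under each hypothesis, the probability of the observed sequence is: P(data | r = 1) = (5/6)(1/5)(0/4) = 0; P(data | r = 2) = (4/6)(2/5)(1/4) = 1/15; P(data | r = 3) = (3/6)(3/5)(2/4) = 3/20; P(data | r = 4) = (2/6)(4/5)(3/4) = 1/5; P(data | r = 5) = (1/6)(5/5)(4/4) = 1/6.
Multiplying each by its prior: 1/5 · 0 = 0, 1/5 · 1/15 = 1/75, 1/5 · 3/20 = 3/100, 1/5 · 1/5 = 1/25, 1/5 · 1/6 = 1/30; with total 7/60.
Hence P(r = 4 | data) = (1/25) / (7/60) = 12/35.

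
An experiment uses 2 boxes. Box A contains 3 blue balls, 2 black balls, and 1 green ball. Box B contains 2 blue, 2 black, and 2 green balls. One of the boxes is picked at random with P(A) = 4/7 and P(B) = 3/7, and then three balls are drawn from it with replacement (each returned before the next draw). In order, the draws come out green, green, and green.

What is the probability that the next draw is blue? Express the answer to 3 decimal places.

0.357

For each hypothesis, P(data | H) works out to: P(data | box A) = (1/6)(1/6)(1/6) = 1/216; P(data | box B) = (2/6)(2/6)(2/6) = 1/27.
Multiplying each by its prior: 4/7 · 1/216 = 1/378, 3/7 · 1/27 = 1/63; these sum to 1/54.
The posterior is then P(box A | data) = 1/7, P(box B | data) = 6/7.
The predictive probability is P(blue next | data) = (1/2)(1/7) + (1/3)(6/7) = 5/14.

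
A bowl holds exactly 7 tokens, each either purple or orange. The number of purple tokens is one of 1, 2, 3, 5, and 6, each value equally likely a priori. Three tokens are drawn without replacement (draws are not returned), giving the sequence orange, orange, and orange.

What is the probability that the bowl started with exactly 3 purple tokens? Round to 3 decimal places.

The likelihood of the observed sequence under each hypothesis: P(data | r = 1) = (6/7)(5/6)(4/5) = 4/7; P(data | r = 2) = (5/7)(4/6)(3/5) = 2/7; P(data | r = 3) = (4/7)(3/6)(2/5) = 4/35; P(data | r = 5) = (2/7)(1/6)(0/5) = 0; P(data | r = 6) = (1/7)(0/6) = 0.
The prior-weighted likelihoods are 1/5 · 4/7 = 4/35, 1/5 · 2/7 = 2/35, 1/5 · 4/35 = 4/175, 1/5 · 0 = 0, 1/5 · 0 = 0; these sum to 34/175.
By Bayes' rule, P(r = 3 | data) = (4/175) / (34/175) = 2/17.

0.118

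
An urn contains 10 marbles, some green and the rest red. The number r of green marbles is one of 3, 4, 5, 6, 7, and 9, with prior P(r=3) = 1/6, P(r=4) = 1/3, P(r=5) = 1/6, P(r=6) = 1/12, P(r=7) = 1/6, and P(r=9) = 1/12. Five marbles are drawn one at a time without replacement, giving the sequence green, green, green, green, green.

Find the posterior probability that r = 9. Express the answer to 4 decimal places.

0.7159

Under each hypothesis, the probability of the observed sequence is: P(data | r = 3) = (3/10)(2/9)(1/8)(0/7) = 0; P(data | r = 4) = (4/10)(3/9)(2/8)(1/7)(0/6) = 0; P(data | r = 5) = (5/10)(4/9)(3/8)(2/7)(1/6) = 0.0039683; P(data | r = 6) = (6/10)(5/9)(4/8)(3/7)(2/6) = 0.02381; P(data | r = 7) = (7/10)(6/9)(5/8)(4/7)(3/6) = 0.083333; P(data | r = 9) = (9/10)(8/9)(7/8)(6/7)(5/6) = 0.5.
Multiplying each by its prior: 1/6 · 0 = 0, 1/3 · 0 = 0, 1/6 · 0.0039683 = 0.00066138, 1/12 · 0.02381 = 0.0019841, 1/6 · 0.083333 = 0.013889, 1/12 · 0.5 = 0.041667; with total 0.058201.
Therefore the posterior P(r = 9 | data) = (0.041667) / (0.058201) = 0.71591.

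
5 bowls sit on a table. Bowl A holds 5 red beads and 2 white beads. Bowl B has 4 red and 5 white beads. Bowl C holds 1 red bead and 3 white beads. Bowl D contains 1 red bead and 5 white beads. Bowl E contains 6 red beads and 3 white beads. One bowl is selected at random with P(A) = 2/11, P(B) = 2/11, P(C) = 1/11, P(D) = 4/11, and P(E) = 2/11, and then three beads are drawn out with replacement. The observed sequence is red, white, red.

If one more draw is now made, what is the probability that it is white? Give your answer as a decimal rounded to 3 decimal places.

The likelihood of the observed sequence under each hypothesis: P(data | bowl A) = (5/7)(2/7)(5/7) = 0.14577; P(data | bowl B) = (4/9)(5/9)(4/9) = 0.10974; P(data | bowl C) = (1/4)(3/4)(1/4) = 0.046875; P(data | bowl D) = (1/6)(5/6)(1/6) = 0.023148; P(data | bowl E) = (6/9)(3/9)(6/9) = 0.14815.
Multiplying each by its prior: 2/11 · 0.14577 = 0.026504, 2/11 · 0.10974 = 0.019953, 1/11 · 0.046875 = 0.0042614, 4/11 · 0.023148 = 0.0084175, 2/11 · 0.14815 = 0.026936; these sum to 0.086072.
Dividing through by the total gives posterior P(bowl A | data) = 0.30793, P(bowl B | data) = 0.23181, P(bowl C | data) = 0.04951, P(bowl D | data) = 0.097797, P(bowl E | data) = 0.31295.
Averaging over the posterior, P(white next | data) = (2/7)(0.30793) + (5/9)(0.23181) + (3/4)(0.04951) + (5/6)(0.097797) + (1/3)(0.31295) = 0.43971.

0.440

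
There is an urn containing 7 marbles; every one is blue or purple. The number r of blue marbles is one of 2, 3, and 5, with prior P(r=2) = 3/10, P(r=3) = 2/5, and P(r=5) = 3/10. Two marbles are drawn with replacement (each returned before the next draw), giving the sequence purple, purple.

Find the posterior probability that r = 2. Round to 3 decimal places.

For each hypothesis, P(data | H) works out to: P(data | r = 2) = (5/7)(5/7) = 25/49; P(data | r = 3) = (4/7)(4/7) = 16/49; P(data | r = 5) = (2/7)(2/7) = 4/49.
The prior-weighted likelihoods are 3/10 · 25/49 = 15/98, 2/5 · 16/49 = 32/245, 3/10 · 4/49 = 6/245; these sum to 151/490.
By Bayes' rule, P(r = 2 | data) = (15/98) / (151/490) = 75/151.

0.497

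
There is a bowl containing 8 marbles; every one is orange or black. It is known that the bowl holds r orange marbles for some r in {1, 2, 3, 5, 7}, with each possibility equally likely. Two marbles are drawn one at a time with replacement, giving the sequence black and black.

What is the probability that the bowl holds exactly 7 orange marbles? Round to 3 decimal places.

The likelihood of the observed sequence under each hypothesis: P(data | r = 1) = (7/8)(7/8) = 49/64; P(data | r = 2) = (6/8)(6/8) = 9/16; P(data | r = 3) = (5/8)(5/8) = 25/64; P(data | r = 5) = (3/8)(3/8) = 9/64; P(data | r = 7) = (1/8)(1/8) = 1/64.
Multiplying each by its prior: 1/5 · 49/64 = 49/320, 1/5 · 9/16 = 9/80, 1/5 · 25/64 = 5/64, 1/5 · 9/64 = 9/320, 1/5 · 1/64 = 1/320; summing to 3/8.
By Bayes' rule, P(r = 7 | data) = (1/320) / (3/8) = 1/120.

0.008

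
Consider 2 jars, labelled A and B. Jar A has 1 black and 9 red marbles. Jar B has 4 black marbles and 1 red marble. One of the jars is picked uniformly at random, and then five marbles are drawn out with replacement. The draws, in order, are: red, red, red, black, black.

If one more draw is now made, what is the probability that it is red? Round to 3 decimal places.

Under each hypothesis, the probability of the observed sequence is: P(data | jar A) = (9/10)(9/10)(9/10)(1/10)(1/10) = 0.00729; P(data | jar B) = (1/5)(1/5)(1/5)(4/5)(4/5) = 0.00512.
Weighting by the prior gives 1/2 · 0.00729 = 0.003645, 1/2 · 0.00512 = 0.00256; with total 0.006205.
Normalising, the posterior is P(jar A | data) = 0.58743, P(jar B | data) = 0.41257.
Averaging over the posterior, P(red next | data) = (9/10)(0.58743) + (1/5)(0.41257) = 0.6112.

0.611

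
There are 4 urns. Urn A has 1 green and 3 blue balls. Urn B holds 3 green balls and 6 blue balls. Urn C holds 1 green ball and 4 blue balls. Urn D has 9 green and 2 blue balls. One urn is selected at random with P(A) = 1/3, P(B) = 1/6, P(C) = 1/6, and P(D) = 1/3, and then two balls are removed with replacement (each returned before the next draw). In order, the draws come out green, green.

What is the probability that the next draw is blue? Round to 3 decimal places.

Compute the likelihood of the observed sequence for each case: P(data | urn A) = (1/4)(1/4) = 0.0625; P(data | urn B) = (3/9)(3/9) = 0.11111; P(data | urn C) = (1/5)(1/5) = 0.04; P(data | urn D) = (9/11)(9/11) = 0.66942.
Weighting by the prior gives 1/3 · 0.0625 = 0.020833, 1/6 · 0.11111 = 0.018519, 1/6 · 0.04 = 0.0066667, 1/3 · 0.66942 = 0.22314; summing to 0.26916.
Normalising, the posterior is P(urn A | data) = 0.077402, P(urn B | data) = 0.068801, P(urn C | data) = 0.024769, P(urn D | data) = 0.82903.
So P(blue next | data) = Σ P(blue next | H) P(H | data) = (3/4)(0.077402) + (2/3)(0.068801) + (4/5)(0.024769) + (2/11)(0.82903) = 0.27447.

0.274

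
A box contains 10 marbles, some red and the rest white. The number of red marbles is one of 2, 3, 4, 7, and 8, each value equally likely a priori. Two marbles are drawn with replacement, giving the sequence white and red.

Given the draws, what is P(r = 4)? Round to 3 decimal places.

0.245

The likelihood of the observed sequence under each hypothesis: P(data | r = 2) = (8/10)(2/10) = 4/25; P(data | r = 3) = (7/10)(3/10) = 21/100; P(data | r = 4) = (6/10)(4/10) = 6/25; P(data | r = 7) = (3/10)(7/10) = 21/100; P(data | r = 8) = (2/10)(8/10) = 4/25.
Weighting by the prior gives 1/5 · 4/25 = 4/125, 1/5 · 21/100 = 21/500, 1/5 · 6/25 = 6/125, 1/5 · 21/100 = 21/500, 1/5 · 4/25 = 4/125; with total 49/250.
So P(r = 4 | data) = (6/125) / (49/250) = 12/49.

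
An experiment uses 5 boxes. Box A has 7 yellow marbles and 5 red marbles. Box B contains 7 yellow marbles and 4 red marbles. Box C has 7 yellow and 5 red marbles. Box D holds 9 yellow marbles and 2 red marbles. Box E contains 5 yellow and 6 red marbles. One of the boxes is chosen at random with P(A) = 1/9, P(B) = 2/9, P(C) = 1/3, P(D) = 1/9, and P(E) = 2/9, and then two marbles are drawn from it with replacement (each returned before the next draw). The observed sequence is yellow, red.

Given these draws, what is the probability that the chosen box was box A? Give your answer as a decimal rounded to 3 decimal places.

0.117

The likelihood of the observed sequence under each hypothesis: P(data | box A) = (7/12)(5/12) = 0.24306; P(data | box B) = (7/11)(4/11) = 0.2314; P(data | box C) = (7/12)(5/12) = 0.24306; P(data | box D) = (9/11)(2/11) = 0.14876; P(data | box E) = (5/11)(6/11) = 0.24793.
The prior-weighted likelihoods are 1/9 · 0.24306 = 0.027006, 2/9 · 0.2314 = 0.051423, 1/3 · 0.24306 = 0.081019, 1/9 · 0.14876 = 0.016529, 2/9 · 0.24793 = 0.055096; these sum to 0.23107.
So P(box A | data) = (0.027006) / (0.23107) = 0.11687.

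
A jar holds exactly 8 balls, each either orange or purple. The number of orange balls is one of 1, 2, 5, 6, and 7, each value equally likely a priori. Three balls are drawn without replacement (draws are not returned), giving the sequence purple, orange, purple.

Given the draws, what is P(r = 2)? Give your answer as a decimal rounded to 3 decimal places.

0.417

The likelihood of the observed sequence under each hypothesis: P(data | r = 1) = (7/8)(1/7)(6/6) = 1/8; P(data | r = 2) = (6/8)(2/7)(5/6) = 5/28; P(data | r = 5) = (3/8)(5/7)(2/6) = 5/56; P(data | r = 6) = (2/8)(6/7)(1/6) = 1/28; P(data | r = 7) = (1/8)(7/7)(0/6) = 0.
Weighting by the prior gives 1/5 · 1/8 = 1/40, 1/5 · 5/28 = 1/28, 1/5 · 5/56 = 1/56, 1/5 · 1/28 = 1/140, 1/5 · 0 = 0; summing to 3/35.
So P(r = 2 | data) = (1/28) / (3/35) = 5/12.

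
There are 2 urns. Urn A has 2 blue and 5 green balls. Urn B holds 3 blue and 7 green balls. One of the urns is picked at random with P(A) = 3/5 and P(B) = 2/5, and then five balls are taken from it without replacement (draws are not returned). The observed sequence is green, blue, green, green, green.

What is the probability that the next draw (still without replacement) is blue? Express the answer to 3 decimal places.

Compute the likelihood of the observed sequence for each case: P(data | urn A) = (5/7)(2/6)(4/5)(3/4)(2/3) = 2/21; P(data | urn B) = (7/10)(3/9)(6/8)(5/7)(4/6) = 1/12.
Weighting by the prior gives 3/5 · 2/21 = 2/35, 2/5 · 1/12 = 1/30; summing to 19/210.
Dividing through by the total gives posterior P(urn A | data) = 12/19, P(urn B | data) = 7/19.
Averaging over the posterior, P(blue next | data) = (1/2)(12/19) + (2/5)(7/19) = 44/95.

0.463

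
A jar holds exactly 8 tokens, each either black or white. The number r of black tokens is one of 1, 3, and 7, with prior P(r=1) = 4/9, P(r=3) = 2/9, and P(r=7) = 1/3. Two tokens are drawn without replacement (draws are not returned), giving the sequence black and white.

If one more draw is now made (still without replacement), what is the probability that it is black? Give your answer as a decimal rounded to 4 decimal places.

0.3924

For each hypothesis, P(data | H) works out to: P(data | r = 1) = (1/8)(7/7) = 1/8; P(data | r = 3) = (3/8)(5/7) = 15/56; P(data | r = 7) = (7/8)(1/7) = 1/8.
Multiplying each by its prior: 4/9 · 1/8 = 1/18, 2/9 · 15/56 = 5/84, 1/3 · 1/8 = 1/24; summing to 79/504.
Normalising, the posterior is P(r = 1 | data) = 28/79, P(r = 3 | data) = 30/79, P(r = 7 | data) = 21/79.
Averaging over the posterior, P(black next | data) = (0)(28/79) + (1/3)(30/79) + (1)(21/79) = 31/79.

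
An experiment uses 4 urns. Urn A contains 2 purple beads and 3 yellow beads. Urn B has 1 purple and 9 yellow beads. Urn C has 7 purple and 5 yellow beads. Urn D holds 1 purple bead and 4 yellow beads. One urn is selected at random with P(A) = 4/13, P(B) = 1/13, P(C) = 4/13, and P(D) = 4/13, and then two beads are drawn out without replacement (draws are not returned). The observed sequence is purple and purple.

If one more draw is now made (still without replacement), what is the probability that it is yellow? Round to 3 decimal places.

Under each hypothesis, the probability of the observed sequence is: P(data | urn A) = (2/5)(1/4) = 1/10; P(data | urn B) = (1/10)(0/9) = 0; P(data | urn C) = (7/12)(6/11) = 7/22; P(data | urn D) = (1/5)(0/4) = 0.
Weighting by the prior gives 4/13 · 1/10 = 2/65, 1/13 · 0 = 0, 4/13 · 7/22 = 14/143, 4/13 · 0 = 0; with total 92/715.
Dividing through by the total gives posterior P(urn A | data) = 11/46, P(urn B | data) = 0, P(urn C | data) = 35/46, P(urn D | data) = 0.
Averaging over the posterior, P(yellow next | data) = (1)(11/46) + (1/2)(35/46) = 57/92.

0.620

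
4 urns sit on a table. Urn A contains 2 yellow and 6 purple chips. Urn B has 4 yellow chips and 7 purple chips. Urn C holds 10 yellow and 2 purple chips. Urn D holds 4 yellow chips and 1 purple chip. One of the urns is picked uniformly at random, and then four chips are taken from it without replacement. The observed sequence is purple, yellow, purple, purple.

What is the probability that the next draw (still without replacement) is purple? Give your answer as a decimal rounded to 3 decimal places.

0.674

The likelihood of the observed sequence under each hypothesis: P(data | urn A) = (6/8)(2/7)(5/6)(4/5) = 0.14286; P(data | urn B) = (7/11)(4/10)(6/9)(5/8) = 0.10606; P(data | urn C) = (2/12)(10/11)(1/10)(0/9) = 0; P(data | urn D) = (1/5)(4/4)(0/3) = 0.
Weighting by the prior gives 1/4 · 0.14286 = 0.035714, 1/4 · 0.10606 = 0.026515, 1/4 · 0 = 0, 1/4 · 0 = 0; summing to 0.062229.
Dividing through by the total gives posterior P(urn A | data) = 0.57391, P(urn B | data) = 0.42609, P(urn C | data) = 0, P(urn D | data) = 0.
So P(purple next | data) = Σ P(purple next | H) P(H | data) = (3/4)(0.57391) + (4/7)(0.42609) = 0.67391.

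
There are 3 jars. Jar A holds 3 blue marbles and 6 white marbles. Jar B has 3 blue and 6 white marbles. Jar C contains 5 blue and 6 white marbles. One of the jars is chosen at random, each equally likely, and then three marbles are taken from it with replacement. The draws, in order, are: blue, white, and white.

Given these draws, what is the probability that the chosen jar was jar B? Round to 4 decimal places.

Compute the likelihood of the observed sequence for each case: P(data | jar A) = (3/9)(6/9)(6/9) = 0.14815; P(data | jar B) = (3/9)(6/9)(6/9) = 0.14815; P(data | jar C) = (5/11)(6/11)(6/11) = 0.13524.
Multiplying each by its prior: 1/3 · 0.14815 = 0.049383, 1/3 · 0.14815 = 0.049383, 1/3 · 0.13524 = 0.045079; with total 0.14384.
Hence P(jar B | data) = (0.049383) / (0.14384) = 0.34331.

0.3433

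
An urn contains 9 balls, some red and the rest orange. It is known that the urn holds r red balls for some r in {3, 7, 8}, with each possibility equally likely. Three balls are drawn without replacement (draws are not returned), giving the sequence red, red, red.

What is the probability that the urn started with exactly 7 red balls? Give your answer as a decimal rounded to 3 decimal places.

Under each hypothesis, the probability of the observed sequence is: P(data | r = 3) = (3/9)(2/8)(1/7) = 1/84; P(data | r = 7) = (7/9)(6/8)(5/7) = 5/12; P(data | r = 8) = (8/9)(7/8)(6/7) = 2/3.
The prior-weighted likelihoods are 1/3 · 1/84 = 1/252, 1/3 · 5/12 = 5/36, 1/3 · 2/3 = 2/9; these sum to 23/63.
Hence P(r = 7 | data) = (5/36) / (23/63) = 35/92.

0.380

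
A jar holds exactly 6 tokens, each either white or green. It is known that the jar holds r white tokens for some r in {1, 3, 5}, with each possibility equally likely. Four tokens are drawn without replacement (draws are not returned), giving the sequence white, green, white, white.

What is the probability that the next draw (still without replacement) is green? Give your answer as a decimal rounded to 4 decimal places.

Under each hypothesis, the probability of the observed sequence is: P(data | r = 1) = (1/6)(5/5)(0/4) = 0; P(data | r = 3) = (3/6)(3/5)(2/4)(1/3) = 1/20; P(data | r = 5) = (5/6)(1/5)(4/4)(3/3) = 1/6.
The prior-weighted likelihoods are 1/3 · 0 = 0, 1/3 · 1/20 = 1/60, 1/3 · 1/6 = 1/18; with total 13/180.
Dividing through by the total gives posterior P(r = 1 | data) = 0, P(r = 3 | data) = 3/13, P(r = 5 | data) = 10/13.
The predictive probability is P(green next | data) = (1)(3/13) + (0)(10/13) = 3/13.

0.2308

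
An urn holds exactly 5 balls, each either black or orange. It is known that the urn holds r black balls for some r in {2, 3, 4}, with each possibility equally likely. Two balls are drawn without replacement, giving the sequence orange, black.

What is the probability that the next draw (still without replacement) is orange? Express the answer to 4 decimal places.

Compute the likelihood of the observed sequence for each case: P(data | r = 2) = (3/5)(2/4) = 3/10; P(data | r = 3) = (2/5)(3/4) = 3/10; P(data | r = 4) = (1/5)(4/4) = 1/5.
Weighting by the prior gives 1/3 · 3/10 = 1/10, 1/3 · 3/10 = 1/10, 1/3 · 1/5 = 1/15; these sum to 4/15.
Normalising, the posterior is P(r = 2 | data) = 3/8, P(r = 3 | data) = 3/8, P(r = 4 | data) = 1/4.
Averaging over the posterior, P(orange next | data) = (2/3)(3/8) + (1/3)(3/8) + (0)(1/4) = 3/8.

0.3750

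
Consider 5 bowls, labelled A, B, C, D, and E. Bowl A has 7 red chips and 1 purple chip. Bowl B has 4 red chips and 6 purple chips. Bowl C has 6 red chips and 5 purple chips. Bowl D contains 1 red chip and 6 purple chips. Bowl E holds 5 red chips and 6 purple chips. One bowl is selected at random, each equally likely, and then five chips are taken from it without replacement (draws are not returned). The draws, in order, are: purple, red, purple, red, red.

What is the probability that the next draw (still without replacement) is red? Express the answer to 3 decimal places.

0.374

Under each hypothesis, the probability of the observed sequence is: P(data | bowl A) = (1/8)(7/7)(0/6) = 0; P(data | bowl B) = (6/10)(4/9)(5/8)(3/7)(2/6) = 0.02381; P(data | bowl C) = (5/11)(6/10)(4/9)(5/8)(4/7) = 0.04329; P(data | bowl D) = (6/7)(1/6)(5/5)(0/4) = 0; P(data | bowl E) = (6/11)(5/10)(5/9)(4/8)(3/7) = 0.032468.
The prior-weighted likelihoods are 1/5 · 0 = 0, 1/5 · 0.02381 = 0.0047619, 1/5 · 0.04329 = 0.008658, 1/5 · 0 = 0, 1/5 · 0.032468 = 0.0064935; with total 0.019913.
Normalising, the posterior is P(bowl A | data) = 0, P(bowl B | data) = 0.23913, P(bowl C | data) = 0.43478, P(bowl D | data) = 0, P(bowl E | data) = 0.32609.
The predictive probability is P(red next | data) = (1/5)(0.23913) + (1/2)(0.43478) + (1/3)(0.32609) = 0.37391.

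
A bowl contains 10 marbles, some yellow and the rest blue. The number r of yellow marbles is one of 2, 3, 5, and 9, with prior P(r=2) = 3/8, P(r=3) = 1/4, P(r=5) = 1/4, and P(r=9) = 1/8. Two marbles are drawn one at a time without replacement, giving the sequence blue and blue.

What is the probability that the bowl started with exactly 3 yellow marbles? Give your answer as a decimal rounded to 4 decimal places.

The likelihood of the observed sequence under each hypothesis: P(data | r = 2) = (8/10)(7/9) = 28/45; P(data | r = 3) = (7/10)(6/9) = 7/15; P(data | r = 5) = (5/10)(4/9) = 2/9; P(data | r = 9) = (1/10)(0/9) = 0.
Multiplying each by its prior: 3/8 · 28/45 = 7/30, 1/4 · 7/15 = 7/60, 1/4 · 2/9 = 1/18, 1/8 · 0 = 0; with total 73/180.
By Bayes' rule, P(r = 3 | data) = (7/60) / (73/180) = 21/73.

0.2877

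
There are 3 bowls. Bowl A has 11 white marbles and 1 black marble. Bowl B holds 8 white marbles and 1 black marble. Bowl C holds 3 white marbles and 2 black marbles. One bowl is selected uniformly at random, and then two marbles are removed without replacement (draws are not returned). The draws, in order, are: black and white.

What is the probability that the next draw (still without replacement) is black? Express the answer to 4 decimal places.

For each hypothesis, P(data | H) works out to: P(data | bowl A) = (1/12)(11/11) = 1/12; P(data | bowl B) = (1/9)(8/8) = 1/9; P(data | bowl C) = (2/5)(3/4) = 3/10.
The prior-weighted likelihoods are 1/3 · 1/12 = 1/36, 1/3 · 1/9 = 1/27, 1/3 · 3/10 = 1/10; summing to 89/540.
Normalising, the posterior is P(bowl A | data) = 15/89, P(bowl B | data) = 20/89, P(bowl C | data) = 54/89.
So P(black next | data) = Σ P(black next | H) P(H | data) = (0)(15/89) + (0)(20/89) + (1/3)(54/89) = 18/89.

0.2022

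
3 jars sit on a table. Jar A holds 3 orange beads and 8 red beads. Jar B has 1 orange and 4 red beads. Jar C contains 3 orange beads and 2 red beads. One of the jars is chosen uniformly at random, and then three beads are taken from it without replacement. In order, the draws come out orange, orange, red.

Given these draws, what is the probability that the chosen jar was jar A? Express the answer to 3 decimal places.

0.195

Under each hypothesis, the probability of the observed sequence is: P(data | jar A) = (3/11)(2/10)(8/9) = 8/165; P(data | jar B) = (1/5)(0/4) = 0; P(data | jar C) = (3/5)(2/4)(2/3) = 1/5.
The prior-weighted likelihoods are 1/3 · 8/165 = 8/495, 1/3 · 0 = 0, 1/3 · 1/5 = 1/15; with total 41/495.
By Bayes' rule, P(jar A | data) = (8/495) / (41/495) = 8/41.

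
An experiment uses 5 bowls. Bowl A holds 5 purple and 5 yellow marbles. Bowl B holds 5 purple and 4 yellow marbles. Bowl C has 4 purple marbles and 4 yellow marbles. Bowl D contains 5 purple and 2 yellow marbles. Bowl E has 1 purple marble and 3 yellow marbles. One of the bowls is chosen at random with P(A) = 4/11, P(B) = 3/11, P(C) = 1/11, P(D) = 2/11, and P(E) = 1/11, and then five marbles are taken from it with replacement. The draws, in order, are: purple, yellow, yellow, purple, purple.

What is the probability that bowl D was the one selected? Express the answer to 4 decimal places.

0.1824

Under each hypothesis, the probability of the observed sequence is: P(data | bowl A) = (5/10)(5/10)(5/10)(5/10)(5/10) = 0.03125; P(data | bowl B) = (5/9)(4/9)(4/9)(5/9)(5/9) = 0.03387; P(data | bowl C) = (4/8)(4/8)(4/8)(4/8)(4/8) = 0.03125; P(data | bowl D) = (5/7)(2/7)(2/7)(5/7)(5/7) = 0.02975; P(data | bowl E) = (1/4)(3/4)(3/4)(1/4)(1/4) = 0.0087891.
The prior-weighted likelihoods are 4/11 · 0.03125 = 0.011364, 3/11 · 0.03387 = 0.0092373, 1/11 · 0.03125 = 0.0028409, 2/11 · 0.02975 = 0.005409, 1/11 · 0.0087891 = 0.00079901; with total 0.02965.
Hence P(bowl D | data) = (0.005409) / (0.02965) = 0.18243.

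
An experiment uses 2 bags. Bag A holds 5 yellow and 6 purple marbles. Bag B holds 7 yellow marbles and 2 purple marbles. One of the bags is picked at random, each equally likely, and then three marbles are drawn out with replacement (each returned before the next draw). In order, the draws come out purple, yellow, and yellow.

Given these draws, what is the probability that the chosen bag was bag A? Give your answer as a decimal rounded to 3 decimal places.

0.456

Under each hypothesis, the probability of the observed sequence is: P(data | bag A) = (6/11)(5/11)(5/11) = 0.1127; P(data | bag B) = (2/9)(7/9)(7/9) = 0.13443.
Multiplying each by its prior: 1/2 · 0.1127 = 0.056349, 1/2 · 0.13443 = 0.067215; with total 0.12356.
So P(bag A | data) = (0.056349) / (0.12356) = 0.45603.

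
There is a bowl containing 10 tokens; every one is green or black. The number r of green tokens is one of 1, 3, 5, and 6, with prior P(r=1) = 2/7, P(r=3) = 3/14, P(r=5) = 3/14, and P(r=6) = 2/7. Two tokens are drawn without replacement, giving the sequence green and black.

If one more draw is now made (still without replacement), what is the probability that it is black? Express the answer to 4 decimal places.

Under each hypothesis, the probability of the observed sequence is: P(data | r = 1) = (1/10)(9/9) = 1/10; P(data | r = 3) = (3/10)(7/9) = 7/30; P(data | r = 5) = (5/10)(5/9) = 5/18; P(data | r = 6) = (6/10)(4/9) = 4/15.
Multiplying each by its prior: 2/7 · 1/10 = 1/35, 3/14 · 7/30 = 1/20, 3/14 · 5/18 = 5/84, 2/7 · 4/15 = 8/105; summing to 3/14.
The posterior is then P(r = 1 | data) = 2/15, P(r = 3 | data) = 7/30, P(r = 5 | data) = 5/18, P(r = 6 | data) = 16/45.
Averaging over the posterior, P(black next | data) = (1)(2/15) + (3/4)(7/30) + (1/2)(5/18) + (3/8)(16/45) = 209/360.

0.5806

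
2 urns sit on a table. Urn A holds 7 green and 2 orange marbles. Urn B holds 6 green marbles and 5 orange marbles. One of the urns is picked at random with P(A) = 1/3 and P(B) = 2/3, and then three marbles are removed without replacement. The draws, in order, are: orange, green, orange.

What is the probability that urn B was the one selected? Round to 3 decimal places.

0.897

Under each hypothesis, the probability of the observed sequence is: P(data | urn A) = (2/9)(7/8)(1/7) = 0.027778; P(data | urn B) = (5/11)(6/10)(4/9) = 0.12121.
Multiplying each by its prior: 1/3 · 0.027778 = 0.0092593, 2/3 · 0.12121 = 0.080808; summing to 0.090067.
By Bayes' rule, P(urn B | data) = (0.080808) / (0.090067) = 0.8972.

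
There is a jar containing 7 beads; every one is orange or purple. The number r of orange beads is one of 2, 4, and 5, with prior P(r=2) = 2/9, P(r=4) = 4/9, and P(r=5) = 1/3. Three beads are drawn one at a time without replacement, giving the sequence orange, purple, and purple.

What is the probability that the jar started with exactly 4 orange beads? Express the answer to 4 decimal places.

0.4660

For each hypothesis, P(data | H) works out to: P(data | r = 2) = (2/7)(5/6)(4/5) = 4/21; P(data | r = 4) = (4/7)(3/6)(2/5) = 4/35; P(data | r = 5) = (5/7)(2/6)(1/5) = 1/21.
Weighting by the prior gives 2/9 · 4/21 = 8/189, 4/9 · 4/35 = 16/315, 1/3 · 1/21 = 1/63; summing to 103/945.
By Bayes' rule, P(r = 4 | data) = (16/315) / (103/945) = 48/103.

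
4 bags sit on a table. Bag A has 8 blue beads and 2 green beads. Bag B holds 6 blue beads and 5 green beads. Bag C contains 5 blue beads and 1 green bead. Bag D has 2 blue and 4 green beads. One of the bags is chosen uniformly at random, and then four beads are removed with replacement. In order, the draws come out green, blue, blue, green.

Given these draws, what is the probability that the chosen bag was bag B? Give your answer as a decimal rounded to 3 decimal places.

For each hypothesis, P(data | H) works out to: P(data | bag A) = (2/10)(8/10)(8/10)(2/10) = 0.0256; P(data | bag B) = (5/11)(6/11)(6/11)(5/11) = 0.061471; P(data | bag C) = (1/6)(5/6)(5/6)(1/6) = 0.01929; P(data | bag D) = (4/6)(2/6)(2/6)(4/6) = 0.049383.
Multiplying each by its prior: 1/4 · 0.0256 = 0.0064, 1/4 · 0.061471 = 0.015368, 1/4 · 0.01929 = 0.0048225, 1/4 · 0.049383 = 0.012346; with total 0.038936.
Hence P(bag B | data) = (0.015368) / (0.038936) = 0.39469.

0.395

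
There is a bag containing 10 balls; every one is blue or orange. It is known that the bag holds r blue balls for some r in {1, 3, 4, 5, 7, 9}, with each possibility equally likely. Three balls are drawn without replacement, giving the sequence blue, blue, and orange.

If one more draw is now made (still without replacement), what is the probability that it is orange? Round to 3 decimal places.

0.438

For each hypothesis, P(data | H) works out to: P(data | r = 1) = (1/10)(0/9) = 0; P(data | r = 3) = (3/10)(2/9)(7/8) = 0.058333; P(data | r = 4) = (4/10)(3/9)(6/8) = 0.1; P(data | r = 5) = (5/10)(4/9)(5/8) = 0.13889; P(data | r = 7) = (7/10)(6/9)(3/8) = 0.175; P(data | r = 9) = (9/10)(8/9)(1/8) = 0.1.
Weighting by the prior gives 1/6 · 0 = 0, 1/6 · 0.058333 = 0.0097222, 1/6 · 0.1 = 0.016667, 1/6 · 0.13889 = 0.023148, 1/6 · 0.175 = 0.029167, 1/6 · 0.1 = 0.016667; with total 0.09537.
Dividing through by the total gives posterior P(r = 1 | data) = 0, P(r = 3 | data) = 0.10194, P(r = 4 | data) = 0.17476, P(r = 5 | data) = 0.24272, P(r = 7 | data) = 0.30583, P(r = 9 | data) = 0.17476.
Averaging over the posterior, P(orange next | data) = (6/7)(0.10194) + (5/7)(0.17476) + (4/7)(0.24272) + (2/7)(0.30583) + (0)(0.17476) = 0.43828.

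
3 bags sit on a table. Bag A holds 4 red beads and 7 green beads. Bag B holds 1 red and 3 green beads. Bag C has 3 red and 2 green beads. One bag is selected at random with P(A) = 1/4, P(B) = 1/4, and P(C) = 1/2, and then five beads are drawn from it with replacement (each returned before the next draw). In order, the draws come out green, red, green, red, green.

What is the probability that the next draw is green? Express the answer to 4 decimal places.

0.5622

The likelihood of the observed sequence under each hypothesis: P(data | bag A) = (7/11)(4/11)(7/11)(4/11)(7/11) = 0.034076; P(data | bag B) = (3/4)(1/4)(3/4)(1/4)(3/4) = 0.026367; P(data | bag C) = (2/5)(3/5)(2/5)(3/5)(2/5) = 0.02304.
Weighting by the prior gives 1/4 · 0.034076 = 0.008519, 1/4 · 0.026367 = 0.0065918, 1/2 · 0.02304 = 0.01152; summing to 0.026631.
Dividing through by the total gives posterior P(bag A | data) = 0.31989, P(bag B | data) = 0.24752, P(bag C | data) = 0.43258.
So P(green next | data) = Σ P(green next | H) P(H | data) = (7/11)(0.31989) + (3/4)(0.24752) + (2/5)(0.43258) = 0.56225.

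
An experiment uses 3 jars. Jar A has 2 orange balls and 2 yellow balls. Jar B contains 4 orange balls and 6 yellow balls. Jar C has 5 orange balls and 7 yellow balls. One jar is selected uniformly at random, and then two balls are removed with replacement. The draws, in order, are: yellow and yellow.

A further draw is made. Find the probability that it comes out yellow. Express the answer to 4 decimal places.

0.5677

Under each hypothesis, the probability of the observed sequence is: P(data | jar A) = (2/4)(2/4) = 0.25; P(data | jar B) = (6/10)(6/10) = 0.36; P(data | jar C) = (7/12)(7/12) = 0.34028.
The prior-weighted likelihoods are 1/3 · 0.25 = 0.083333, 1/3 · 0.36 = 0.12, 1/3 · 0.34028 = 0.11343; with total 0.31676.
Dividing through by the total gives posterior P(jar A | data) = 0.26308, P(jar B | data) = 0.37884, P(jar C | data) = 0.35808.
The predictive probability is P(yellow next | data) = (1/2)(0.26308) + (3/5)(0.37884) + (7/12)(0.35808) = 0.56772.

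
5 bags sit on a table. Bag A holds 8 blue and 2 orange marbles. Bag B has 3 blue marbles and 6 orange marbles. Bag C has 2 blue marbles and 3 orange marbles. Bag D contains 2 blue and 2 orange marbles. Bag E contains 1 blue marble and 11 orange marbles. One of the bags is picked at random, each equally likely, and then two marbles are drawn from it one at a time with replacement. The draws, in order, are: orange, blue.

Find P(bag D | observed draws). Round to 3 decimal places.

0.264

Under each hypothesis, the probability of the observed sequence is: P(data | bag A) = (2/10)(8/10) = 0.16; P(data | bag B) = (6/9)(3/9) = 0.22222; P(data | bag C) = (3/5)(2/5) = 0.24; P(data | bag D) = (2/4)(2/4) = 0.25; P(data | bag E) = (11/12)(1/12) = 0.076389.
Weighting by the prior gives 1/5 · 0.16 = 0.032, 1/5 · 0.22222 = 0.044444, 1/5 · 0.24 = 0.048, 1/5 · 0.25 = 0.05, 1/5 · 0.076389 = 0.015278; with total 0.18972.
Hence P(bag D | data) = (0.05) / (0.18972) = 0.26354.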